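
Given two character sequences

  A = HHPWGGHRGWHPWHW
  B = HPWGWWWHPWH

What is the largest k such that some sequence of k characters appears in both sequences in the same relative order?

9

Match H at A[2]=B[1], then P at A[3]=B[2], then W at A[4]=B[3], then G at A[5]=B[4], then W at A[10]=B[7], then H at A[11]=B[8], then P at A[12]=B[9], then W at A[13]=B[10], then H at A[14]=B[11] — 9 characters in the same relative order in both, and the DP table's final entry dp[15][11] is also 9, so no common subsequence is longer.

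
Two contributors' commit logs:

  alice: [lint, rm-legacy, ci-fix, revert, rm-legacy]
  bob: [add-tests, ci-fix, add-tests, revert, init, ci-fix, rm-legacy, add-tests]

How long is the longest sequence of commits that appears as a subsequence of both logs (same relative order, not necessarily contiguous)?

Taking ci-fix (alice #3, bob #2) → revert (alice #4, bob #4) → rm-legacy (alice #5, bob #7) gives a common subsequence of length 3, and the DP table's final entry dp[5][8] is also 3, so no common subsequence is longer.

3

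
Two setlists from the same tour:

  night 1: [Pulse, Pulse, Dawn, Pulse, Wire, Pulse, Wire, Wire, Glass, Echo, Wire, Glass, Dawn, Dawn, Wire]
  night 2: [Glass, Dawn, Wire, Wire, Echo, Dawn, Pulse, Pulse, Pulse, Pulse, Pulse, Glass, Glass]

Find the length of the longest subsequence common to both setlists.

6

Match Pulse at night 1[1]=night 2[8], Pulse at night 1[2]=night 2[9], Pulse at night 1[4]=night 2[10], Pulse at night 1[6]=night 2[11], Glass at night 1[9]=night 2[12], Glass at night 1[12]=night 2[13] — 6 songs in the same relative order in both. Since dp[15][13] = 6, nothing longer is possible.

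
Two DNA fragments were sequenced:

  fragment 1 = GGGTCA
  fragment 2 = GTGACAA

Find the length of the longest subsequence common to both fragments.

Let dp[i][j] be the LCS length of the first i bases of fragment 1 and the first j bases of fragment 2. dp[i][j] = dp[i-1][j-1]+1 when the i-th and j-th bases match, else max(dp[i-1][j], dp[i][j-1]).
    ·  G  T  G  A  C  A  A
 ·  0  0  0  0  0  0  0  0
 G  0  1  1  1  1  1  1  1
 G  0  1  1  2  2  2  2  2
 G  0  1  1  2  2  2  2  2
 T  0  1  2  2  2  2  2  2
 C  0  1  2  2  2  3  3  3
 A  0  1  2  2  3  3  4  4
dp[6][7] = 4. One LCS (by backtracking along matches): GGCA.

4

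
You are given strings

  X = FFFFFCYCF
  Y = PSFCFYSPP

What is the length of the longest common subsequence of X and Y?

Let dp[i][j] be the LCS length of the first i characters of X and the first j characters of Y. dp[i][j] = dp[i-1][j-1]+1 when the i-th and j-th characters match, else max(dp[i-1][j], dp[i][j-1]).
    ·  P  S  F  C  F  Y  S  P  P
 ·  0  0  0  0  0  0  0  0  0  0
 F  0  0  0  1  1  1  1  1  1  1
 F  0  0  0  1  1  2  2  2  2  2
 F  0  0  0  1  1  2  2  2  2  2
 F  0  0  0  1  1  2  2  2  2  2
 F  0  0  0  1  1  2  2  2  2  2
 C  0  0  0  1  2  2  2  2  2  2
 Y  0  0  0  1  2  2  3  3  3  3
 C  0  0  0  1  2  2  3  3  3  3
 F  0  0  0  1  2  3  3  3  3  3
dp[9][9] = 3. One LCS (by backtracking along matches): FFY.

3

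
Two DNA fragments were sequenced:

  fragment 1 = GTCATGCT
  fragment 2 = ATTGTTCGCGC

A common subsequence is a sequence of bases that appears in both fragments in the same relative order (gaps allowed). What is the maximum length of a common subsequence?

5

Pick G at fragment 1[1]=fragment 2[4], then T at fragment 1[2]=fragment 2[6], then C at fragment 1[3]=fragment 2[9], then G at fragment 1[6]=fragment 2[10], then C at fragment 1[7]=fragment 2[11]; all 5 bases appear in both, in order. dp[8][11] = 5 confirms this is the maximum.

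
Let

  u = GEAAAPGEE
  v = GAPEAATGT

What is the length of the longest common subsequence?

5

Let dp[i][j] be the LCS length of the first i characters of u and the first j characters of v. dp[i][j] = dp[i-1][j-1]+1 when the i-th and j-th characters match, else max(dp[i-1][j], dp[i][j-1]).
    ·  G  A  P  E  A  A  T  G  T
 ·  0  0  0  0  0  0  0  0  0  0
 G  0  1  1  1  1  1  1  1  1  1
 E  0  1  1  1  2  2  2  2  2  2
 A  0  1  2  2  2  3  3  3  3  3
 A  0  1  2  2  2  3  4  4  4  4
 A  0  1  2  2  2  3  4  4  4  4
 P  0  1  2  3  3  3  4  4  4  4
 G  0  1  2  3  3  3  4  4  5  5
 E  0  1  2  3  4  4  4  4  5  5
 E  0  1  2  3  4  4  4  4  5  5
dp[9][9] = 5. One LCS (by backtracking along matches): GEAAG.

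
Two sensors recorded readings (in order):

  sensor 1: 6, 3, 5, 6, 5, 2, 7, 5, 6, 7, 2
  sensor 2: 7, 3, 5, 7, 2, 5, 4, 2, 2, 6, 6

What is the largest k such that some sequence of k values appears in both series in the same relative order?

5

Pick 3 (sensor 1 #2, sensor 2 #2), then 5 (sensor 1 #3, sensor 2 #3), then 5 (sensor 1 #5, sensor 2 #6), then 2 (sensor 1 #6, sensor 2 #9), then 6 (sensor 1 #9, sensor 2 #11); all 5 values appear in both, in order, and the DP table's final entry dp[11][11] is also 5, so no common subsequence is longer.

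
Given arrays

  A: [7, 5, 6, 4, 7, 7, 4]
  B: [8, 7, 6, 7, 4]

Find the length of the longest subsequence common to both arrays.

Match 7 at A[1]=B[2]; then 6 at A[3]=B[3]; then 7 at A[6]=B[4]; then 4 at A[7]=B[5] — 4 values in the same relative order in both. The LCS DP gives dp[7][5] = 4, so this is optimal.

4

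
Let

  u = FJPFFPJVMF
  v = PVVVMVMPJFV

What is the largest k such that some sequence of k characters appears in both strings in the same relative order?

4

Let dp[i][j] be the LCS length of the first i characters of u and the first j characters of v. dp[i][j] = dp[i-1][j-1]+1 when the i-th and j-th characters match, else max(dp[i-1][j], dp[i][j-1]).
    ·  P  V  V  V  M  V  M  P  J  F  V
 ·  0  0  0  0  0  0  0  0  0  0  0  0
 F  0  0  0  0  0  0  0  0  0  0  1  1
 J  0  0  0  0  0  0  0  0  0  1  1  1
 P  0  1  1  1  1  1  1  1  1  1  1  1
 F  0  1  1  1  1  1  1  1  1  1  2  2
 F  0  1  1  1  1  1  1  1  1  1  2  2
 P  0  1  1  1  1  1  1  1  2  2  2  2
 J  0  1  1  1  1  1  1  1  2  3  3  3
 V  0  1  2  2  2  2  2  2  2  3  3  4
 M  0  1  2  2  2  3  3  3  3  3  3  4
 F  0  1  2  2  2  3  3  3  3  3  4  4
dp[10][11] = 4. One LCS (by backtracking along matches): PPJV.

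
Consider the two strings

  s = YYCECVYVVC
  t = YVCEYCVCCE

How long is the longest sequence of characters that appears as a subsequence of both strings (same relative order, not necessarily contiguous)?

Taking Y at s[1]=t[1], then C at s[3]=t[3], then E at s[4]=t[4], then C at s[5]=t[6], then V at s[6]=t[7], then C at s[10]=t[9] gives a common subsequence of length 6. The LCS DP gives dp[10][10] = 6, so this is optimal.

6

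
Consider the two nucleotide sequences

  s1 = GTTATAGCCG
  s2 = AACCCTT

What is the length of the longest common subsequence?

One common subsequence of length 4: A [4,1] → A [6,2] → C [8,4] → C [9,5]. dp[10][7] = 4 confirms this is the maximum.

4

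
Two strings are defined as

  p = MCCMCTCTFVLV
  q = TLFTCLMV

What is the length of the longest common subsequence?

4

One common subsequence of length 4: T (p #6, q #4), then C (p #7, q #5), then L (p #11, q #6), then V (p #12, q #8). dp[12][8] = 4 confirms this is the maximum.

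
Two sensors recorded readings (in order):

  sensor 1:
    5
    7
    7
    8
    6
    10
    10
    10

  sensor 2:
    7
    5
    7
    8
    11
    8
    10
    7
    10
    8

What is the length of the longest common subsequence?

Taking 5 at sensor 1[1]=sensor 2[2], 7 at sensor 1[2]=sensor 2[3], 8 at sensor 1[4]=sensor 2[6], 10 at sensor 1[6]=sensor 2[7], 10 at sensor 1[7]=sensor 2[9] gives a common subsequence of length 5. Since dp[8][10] = 5, nothing longer is possible.

5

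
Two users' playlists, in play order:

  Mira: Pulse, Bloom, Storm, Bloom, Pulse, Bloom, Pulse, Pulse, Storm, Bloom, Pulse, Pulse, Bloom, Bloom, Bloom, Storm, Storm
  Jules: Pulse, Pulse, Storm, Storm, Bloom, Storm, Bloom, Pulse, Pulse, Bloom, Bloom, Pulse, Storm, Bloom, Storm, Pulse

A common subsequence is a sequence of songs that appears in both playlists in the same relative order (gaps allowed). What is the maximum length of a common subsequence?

Taking Pulse [1,2] → Storm [3,4] → Bloom [6,5] → Storm [9,6] → Bloom [10,7] → Pulse [11,8] → Pulse [12,9] → Bloom [13,10] → Bloom [14,11] → Bloom [15,14] → Storm [16,15] gives a common subsequence of length 11, and the DP table's final entry dp[17][16] is also 11, so no common subsequence is longer.

11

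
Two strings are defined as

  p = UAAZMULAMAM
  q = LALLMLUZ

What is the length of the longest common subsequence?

3

One common subsequence of length 3: A (p #2, q #2); then M (p #5, q #5); then U (p #6, q #7), and the DP table's final entry dp[11][8] is also 3, so no common subsequence is longer.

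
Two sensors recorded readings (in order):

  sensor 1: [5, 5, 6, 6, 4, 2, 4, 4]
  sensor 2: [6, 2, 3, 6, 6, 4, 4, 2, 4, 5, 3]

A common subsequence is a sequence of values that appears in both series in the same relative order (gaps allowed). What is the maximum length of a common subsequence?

Match 6 (sensor 1 #3, sensor 2 #4) → 6 (sensor 1 #4, sensor 2 #5) → 4 (sensor 1 #5, sensor 2 #7) → 2 (sensor 1 #6, sensor 2 #8) → 4 (sensor 1 #7, sensor 2 #9) — 5 values in the same relative order in both. dp[8][11] = 5 confirms this is the maximum.

5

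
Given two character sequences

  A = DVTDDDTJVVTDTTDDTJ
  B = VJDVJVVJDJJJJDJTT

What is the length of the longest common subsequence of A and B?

8

Match D [1,3], then V [2,4], then J [8,5], then V [9,6], then V [10,7], then D [12,14], then T [14,16], then T [17,17] — 8 characters in the same relative order in both. dp[18][17] = 8 confirms this is the maximum.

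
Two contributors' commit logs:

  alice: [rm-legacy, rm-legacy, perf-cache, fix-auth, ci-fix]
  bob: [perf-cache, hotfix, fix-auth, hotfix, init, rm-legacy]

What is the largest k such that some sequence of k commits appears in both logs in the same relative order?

Match perf-cache (alice #3, bob #1), then fix-auth (alice #4, bob #3) — 2 commits in the same relative order in both. Since dp[5][6] = 2, nothing longer is possible.

2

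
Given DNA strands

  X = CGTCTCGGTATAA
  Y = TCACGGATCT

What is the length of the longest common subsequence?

7

Let dp[i][j] be the LCS length of the first i bases of X and the first j bases of Y. dp[i][j] = dp[i-1][j-1]+1 when the i-th and j-th bases match, else max(dp[i-1][j], dp[i][j-1]).
    ·  T  C  A  C  G  G  A  T  C  T
 ·  0  0  0  0  0  0  0  0  0  0  0
 C  0  0  1  1  1  1  1  1  1  1  1
 G  0  0  1  1  1  2  2  2  2  2  2
 T  0  1  1  1  1  2  2  2  3  3  3
 C  0  1  2  2  2  2  2  2  3  4  4
 T  0  1  2  2  2  2  2  2  3  4  5
 C  0  1  2  2  3  3  3  3  3  4  5
 G  0  1  2  2  3  4  4  4  4  4  5
 G  0  1  2  2  3  4  5  5  5  5  5
 T  0  1  2  2  3  4  5  5  6  6  6
 A  0  1  2  3  3  4  5  6  6  6  6
 T  0  1  2  3  3  4  5  6  7  7  7
 A  0  1  2  3  3  4  5  6  7  7  7
 A  0  1  2  3  3  4  5  6  7  7  7
dp[13][10] = 7. One LCS (by backtracking along matches): TCCGGTT.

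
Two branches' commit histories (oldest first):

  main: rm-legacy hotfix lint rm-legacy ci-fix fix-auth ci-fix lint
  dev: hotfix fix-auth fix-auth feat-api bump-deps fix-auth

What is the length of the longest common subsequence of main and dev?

One common subsequence of length 2: hotfix [2,1]; then fix-auth [6,6]. Since dp[8][6] = 2, nothing longer is possible.

2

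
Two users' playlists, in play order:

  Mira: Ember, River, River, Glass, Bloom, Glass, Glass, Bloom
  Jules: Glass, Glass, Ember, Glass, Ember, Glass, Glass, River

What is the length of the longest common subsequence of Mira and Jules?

4

One common subsequence of length 4: Ember (Mira #1, Jules #3); then Glass (Mira #4, Jules #4); then Glass (Mira #6, Jules #6); then Glass (Mira #7, Jules #7). Since dp[8][8] = 4, nothing longer is possible.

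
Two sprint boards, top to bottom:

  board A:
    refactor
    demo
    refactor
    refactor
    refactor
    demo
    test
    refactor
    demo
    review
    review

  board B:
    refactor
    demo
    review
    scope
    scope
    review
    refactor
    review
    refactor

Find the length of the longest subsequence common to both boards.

4

Match refactor [1,1], demo [2,2], refactor [3,7], refactor [8,9] — 4 tasks in the same relative order in both. Since dp[11][9] = 4, nothing longer is possible.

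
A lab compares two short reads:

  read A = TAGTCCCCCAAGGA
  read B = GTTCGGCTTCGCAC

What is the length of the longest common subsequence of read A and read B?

Match T at read A[1]=read B[2], then T at read A[4]=read B[3], then C at read A[5]=read B[4], then C at read A[6]=read B[7], then C at read A[7]=read B[10], then C at read A[8]=read B[12], then C at read A[9]=read B[14] — 7 bases in the same relative order in both, and the DP table's final entry dp[14][14] is also 7, so no common subsequence is longer.

7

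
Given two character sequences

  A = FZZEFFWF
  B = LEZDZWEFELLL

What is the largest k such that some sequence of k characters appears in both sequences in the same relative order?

4

Let dp[i][j] be the LCS length of the first i characters of A and the first j characters of B. dp[i][j] = dp[i-1][j-1]+1 when the i-th and j-th characters match, else max(dp[i-1][j], dp[i][j-1]).
    ·  L  E  Z  D  Z  W  E  F  E  L  L  L
 ·  0  0  0  0  0  0  0  0  0  0  0  0  0
 F  0  0  0  0  0  0  0  0  1  1  1  1  1
 Z  0  0  0  1  1  1  1  1  1  1  1  1  1
 Z  0  0  0  1  1  2  2  2  2  2  2  2  2
 E  0  0  1  1  1  2  2  3  3  3  3  3  3
 F  0  0  1  1  1  2  2  3  4  4  4  4  4
 F  0  0  1  1  1  2  2  3  4  4  4  4  4
 W  0  0  1  1  1  2  3  3  4  4  4  4  4
 F  0  0  1  1  1  2  3  3  4  4  4  4  4
dp[8][12] = 4. One LCS (by backtracking along matches): ZZEF.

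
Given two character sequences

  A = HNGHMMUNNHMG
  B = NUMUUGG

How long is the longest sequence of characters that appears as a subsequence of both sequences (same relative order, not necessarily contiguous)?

4

Let dp[i][j] be the LCS length of the first i characters of A and the first j characters of B. dp[i][j] = dp[i-1][j-1]+1 when the i-th and j-th characters match, else max(dp[i-1][j], dp[i][j-1]).
    ·  N  U  M  U  U  G  G
 ·  0  0  0  0  0  0  0  0
 H  0  0  0  0  0  0  0  0
 N  0  1  1  1  1  1  1  1
 G  0  1  1  1  1  1  2  2
 H  0  1  1  1  1  1  2  2
 M  0  1  1  2  2  2  2  2
 M  0  1  1  2  2  2  2  2
 U  0  1  2  2  3  3  3  3
 N  0  1  2  2  3  3  3  3
 N  0  1  2  2  3  3  3  3
 H  0  1  2  2  3  3  3  3
 M  0  1  2  3  3  3  3  3
 G  0  1  2  3  3  3  4  4
dp[12][7] = 4. One LCS (by backtracking along matches): NMUG.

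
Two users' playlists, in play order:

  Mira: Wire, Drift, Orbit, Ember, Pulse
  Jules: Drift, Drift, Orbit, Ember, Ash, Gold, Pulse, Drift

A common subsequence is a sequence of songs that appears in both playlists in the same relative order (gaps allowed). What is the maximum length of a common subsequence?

Match Drift [2,2], Orbit [3,3], Ember [4,4], Pulse [5,7] — 4 songs in the same relative order in both. The LCS DP gives dp[5][8] = 4, so this is optimal.

4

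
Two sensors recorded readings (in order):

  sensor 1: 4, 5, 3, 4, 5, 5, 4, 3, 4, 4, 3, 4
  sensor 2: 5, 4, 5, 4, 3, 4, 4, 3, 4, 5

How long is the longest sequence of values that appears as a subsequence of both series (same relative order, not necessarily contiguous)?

9

Pick 5 [2,1], then 4 [4,2], then 5 [6,3], then 4 [7,4], then 3 [8,5], then 4 [9,6], then 4 [10,7], then 3 [11,8], then 4 [12,9]; all 9 values appear in both, in order, and the DP table's final entry dp[12][10] is also 9, so no common subsequence is longer.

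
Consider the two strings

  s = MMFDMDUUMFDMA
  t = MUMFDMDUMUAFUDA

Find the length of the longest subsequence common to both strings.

One common subsequence of length 11: M at s[1]=t[1] → M at s[2]=t[3] → F at s[3]=t[4] → D at s[4]=t[5] → M at s[5]=t[6] → D at s[6]=t[7] → U at s[7]=t[8] → U at s[8]=t[10] → F at s[10]=t[12] → D at s[11]=t[14] → A at s[13]=t[15]. The LCS DP gives dp[13][15] = 11, so this is optimal.

11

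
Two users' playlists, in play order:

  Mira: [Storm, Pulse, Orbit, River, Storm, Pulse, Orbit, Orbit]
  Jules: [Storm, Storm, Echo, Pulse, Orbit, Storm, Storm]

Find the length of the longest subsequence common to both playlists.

One common subsequence of length 4: Storm (Mira #1, Jules #2) → Pulse (Mira #2, Jules #4) → Orbit (Mira #3, Jules #5) → Storm (Mira #5, Jules #7). Since dp[8][7] = 4, nothing longer is possible.

4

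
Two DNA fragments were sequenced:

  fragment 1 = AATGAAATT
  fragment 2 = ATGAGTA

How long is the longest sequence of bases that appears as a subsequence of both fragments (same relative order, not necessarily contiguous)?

5

Match A at fragment 1[2]=fragment 2[1]; then T at fragment 1[3]=fragment 2[2]; then G at fragment 1[4]=fragment 2[3]; then A at fragment 1[5]=fragment 2[4]; then A at fragment 1[7]=fragment 2[7] — 5 bases in the same relative order in both. dp[9][7] = 5 confirms this is the maximum.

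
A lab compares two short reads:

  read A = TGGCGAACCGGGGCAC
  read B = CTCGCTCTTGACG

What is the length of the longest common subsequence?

One common subsequence of length 8: T [1,2] → C [4,3] → G [5,4] → C [8,5] → C [9,7] → G [13,10] → A [15,11] → C [16,12], and the DP table's final entry dp[16][13] is also 8, so no common subsequence is longer.

8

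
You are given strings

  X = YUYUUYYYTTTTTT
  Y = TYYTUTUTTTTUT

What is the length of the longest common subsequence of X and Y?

Pick Y [1,2]; then Y [3,3]; then U [4,5]; then U [5,7]; then T [9,8]; then T [10,9]; then T [11,10]; then T [12,11]; then T [14,13]; all 9 characters appear in both, in order. Since dp[14][13] = 9, nothing longer is possible.

9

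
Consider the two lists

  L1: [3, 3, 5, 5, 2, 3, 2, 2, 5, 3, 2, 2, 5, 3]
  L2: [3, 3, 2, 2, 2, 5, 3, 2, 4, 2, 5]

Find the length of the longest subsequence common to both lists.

Pick 3 at L1[1]=L2[1], 3 at L1[2]=L2[2], 2 at L1[5]=L2[3], 2 at L1[7]=L2[4], 2 at L1[8]=L2[5], 5 at L1[9]=L2[6], 3 at L1[10]=L2[7], 2 at L1[11]=L2[8], 2 at L1[12]=L2[10], 5 at L1[13]=L2[11]; all 10 values appear in both, in order. Since dp[14][11] = 10, nothing longer is possible.

10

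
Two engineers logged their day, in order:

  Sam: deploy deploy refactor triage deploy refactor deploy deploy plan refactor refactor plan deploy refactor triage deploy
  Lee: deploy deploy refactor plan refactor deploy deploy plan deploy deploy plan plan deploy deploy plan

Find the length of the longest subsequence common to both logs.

10

Pick deploy (Sam #1, Lee #1); then deploy (Sam #2, Lee #2); then refactor (Sam #3, Lee #5); then deploy (Sam #5, Lee #7); then deploy (Sam #7, Lee #9); then deploy (Sam #8, Lee #10); then plan (Sam #9, Lee #11); then plan (Sam #12, Lee #12); then deploy (Sam #13, Lee #13); then deploy (Sam #16, Lee #14); all 10 tasks appear in both, in order. dp[16][15] = 10 confirms this is the maximum.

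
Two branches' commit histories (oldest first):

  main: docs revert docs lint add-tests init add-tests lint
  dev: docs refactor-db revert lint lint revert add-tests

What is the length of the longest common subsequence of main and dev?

Pick docs [1,1] → revert [2,3] → lint [4,5] → add-tests [7,7]; all 4 commits appear in both, in order. dp[8][7] = 4 confirms this is the maximum.

4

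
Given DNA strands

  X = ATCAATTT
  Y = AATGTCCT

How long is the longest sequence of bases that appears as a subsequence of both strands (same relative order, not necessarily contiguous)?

Let dp[i][j] be the LCS length of the first i bases of X and the first j bases of Y. dp[i][j] = dp[i-1][j-1]+1 when the i-th and j-th bases match, else max(dp[i-1][j], dp[i][j-1]).
    ·  A  A  T  G  T  C  C  T
 ·  0  0  0  0  0  0  0  0  0
 A  0  1  1  1  1  1  1  1  1
 T  0  1  1  2  2  2  2  2  2
 C  0  1  1  2  2  2  3  3  3
 A  0  1  2  2  2  2  3  3  3
 A  0  1  2  2  2  2  3  3  3
 T  0  1  2  3  3  3  3  3  4
 T  0  1  2  3  3  4  4  4  4
 T  0  1  2  3  3  4  4  4  5
dp[8][8] = 5. One LCS (by backtracking along matches): AATTT.

5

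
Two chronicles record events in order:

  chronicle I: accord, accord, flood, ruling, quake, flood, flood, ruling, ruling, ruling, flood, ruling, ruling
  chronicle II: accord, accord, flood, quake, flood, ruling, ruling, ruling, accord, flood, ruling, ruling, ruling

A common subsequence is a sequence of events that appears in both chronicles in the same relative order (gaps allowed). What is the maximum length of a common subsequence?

11

Taking accord [1,1]; then accord [2,2]; then flood [3,3]; then quake [5,4]; then flood [7,5]; then ruling [8,6]; then ruling [9,7]; then ruling [10,8]; then flood [11,10]; then ruling [12,12]; then ruling [13,13] gives a common subsequence of length 11. Since dp[13][13] = 11, nothing longer is possible.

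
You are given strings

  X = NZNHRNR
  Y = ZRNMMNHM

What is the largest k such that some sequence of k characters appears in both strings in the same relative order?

3

Pick N at X[1]=Y[3]; then N at X[3]=Y[6]; then H at X[4]=Y[7]; all 3 characters appear in both, in order, and the DP table's final entry dp[7][8] is also 3, so no common subsequence is longer.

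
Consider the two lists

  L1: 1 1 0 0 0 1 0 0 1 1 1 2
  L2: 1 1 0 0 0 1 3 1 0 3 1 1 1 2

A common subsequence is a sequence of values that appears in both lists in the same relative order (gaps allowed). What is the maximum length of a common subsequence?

One common subsequence of length 11: 1 (L1 #1, L2 #1) → 1 (L1 #2, L2 #2) → 0 (L1 #3, L2 #3) → 0 (L1 #4, L2 #4) → 0 (L1 #5, L2 #5) → 1 (L1 #6, L2 #8) → 0 (L1 #7, L2 #9) → 1 (L1 #9, L2 #11) → 1 (L1 #10, L2 #12) → 1 (L1 #11, L2 #13) → 2 (L1 #12, L2 #14). Since dp[12][14] = 11, nothing longer is possible.

11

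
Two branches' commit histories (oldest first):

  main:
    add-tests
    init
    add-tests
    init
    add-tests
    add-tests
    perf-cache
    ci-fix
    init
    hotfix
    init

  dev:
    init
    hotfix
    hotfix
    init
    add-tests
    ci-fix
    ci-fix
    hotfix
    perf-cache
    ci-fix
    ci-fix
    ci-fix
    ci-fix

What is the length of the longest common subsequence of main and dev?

Taking init at main[2]=dev[1], then init at main[4]=dev[4], then add-tests at main[5]=dev[5], then perf-cache at main[7]=dev[9], then ci-fix at main[8]=dev[13] gives a common subsequence of length 5. Since dp[11][13] = 5, nothing longer is possible.

5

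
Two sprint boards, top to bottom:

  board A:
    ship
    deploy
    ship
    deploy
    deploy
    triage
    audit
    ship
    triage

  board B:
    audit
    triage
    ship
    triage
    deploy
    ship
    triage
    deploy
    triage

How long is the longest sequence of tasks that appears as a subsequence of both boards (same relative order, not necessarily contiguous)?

5

One common subsequence of length 5: ship (board A #1, board B #3), then deploy (board A #2, board B #5), then ship (board A #3, board B #6), then deploy (board A #5, board B #8), then triage (board A #9, board B #9). dp[9][9] = 5 confirms this is the maximum.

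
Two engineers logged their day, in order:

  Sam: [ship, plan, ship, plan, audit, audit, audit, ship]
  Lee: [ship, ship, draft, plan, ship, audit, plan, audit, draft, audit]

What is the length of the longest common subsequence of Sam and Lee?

Match ship at Sam[1]=Lee[2], then plan at Sam[2]=Lee[4], then ship at Sam[3]=Lee[5], then plan at Sam[4]=Lee[7], then audit at Sam[5]=Lee[8], then audit at Sam[7]=Lee[10] — 6 tasks in the same relative order in both. The LCS DP gives dp[8][10] = 6, so this is optimal.

6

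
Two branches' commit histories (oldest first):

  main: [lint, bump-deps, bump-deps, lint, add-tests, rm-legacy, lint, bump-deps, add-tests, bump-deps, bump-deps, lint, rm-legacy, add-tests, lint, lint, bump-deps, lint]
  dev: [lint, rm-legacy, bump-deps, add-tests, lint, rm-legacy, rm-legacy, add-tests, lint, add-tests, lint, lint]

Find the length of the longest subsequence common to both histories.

Pick lint [4,1] → rm-legacy [6,2] → bump-deps [8,3] → add-tests [9,4] → lint [12,5] → rm-legacy [13,7] → add-tests [14,8] → lint [15,9] → lint [16,11] → lint [18,12]; all 10 commits appear in both, in order. The LCS DP gives dp[18][12] = 10, so this is optimal.

10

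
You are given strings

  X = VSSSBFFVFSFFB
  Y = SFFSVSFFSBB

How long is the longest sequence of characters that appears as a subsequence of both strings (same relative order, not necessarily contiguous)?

Let dp[i][j] be the LCS length of the first i characters of X and the first j characters of Y. dp[i][j] = dp[i-1][j-1]+1 when the i-th and j-th characters match, else max(dp[i-1][j], dp[i][j-1]).
    ·  S  F  F  S  V  S  F  F  S  B  B
 ·  0  0  0  0  0  0  0  0  0  0  0  0
 V  0  0  0  0  0  1  1  1  1  1  1  1
 S  0  1  1  1  1  1  2  2  2  2  2  2
 S  0  1  1  1  2  2  2  2  2  3  3  3
 S  0  1  1  1  2  2  3  3  3  3  3  3
 B  0  1  1  1  2  2  3  3  3  3  4  4
 F  0  1  2  2  2  2  3  4  4  4  4  4
 F  0  1  2  3  3  3  3  4  5  5  5  5
 V  0  1  2  3  3  4  4  4  5  5  5  5
 F  0  1  2  3  3  4  4  5  5  5  5  5
 S  0  1  2  3  4  4  5  5  5  6  6  6
 F  0  1  2  3  4  4  5  6  6  6  6  6
 F  0  1  2  3  4  4  5  6  7  7  7  7
 B  0  1  2  3  4  4  5  6  7  7  8  8
dp[13][11] = 8. One LCS (by backtracking along matches): SFFVSFFB.

8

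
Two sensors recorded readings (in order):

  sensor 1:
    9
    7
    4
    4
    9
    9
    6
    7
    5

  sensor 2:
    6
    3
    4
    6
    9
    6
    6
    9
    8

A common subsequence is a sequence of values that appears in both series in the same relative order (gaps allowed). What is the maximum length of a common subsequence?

3

Pick 4 (sensor 1 #3, sensor 2 #3) → 9 (sensor 1 #5, sensor 2 #5) → 9 (sensor 1 #6, sensor 2 #8); all 3 values appear in both, in order. The LCS DP gives dp[9][9] = 3, so this is optimal.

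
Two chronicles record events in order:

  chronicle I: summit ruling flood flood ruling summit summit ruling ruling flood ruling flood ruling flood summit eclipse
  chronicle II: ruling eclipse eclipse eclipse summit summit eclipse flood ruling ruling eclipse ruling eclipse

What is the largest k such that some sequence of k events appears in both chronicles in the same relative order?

Taking ruling [2,1], summit [6,5], summit [7,6], ruling [8,9], ruling [9,10], ruling [13,12], eclipse [16,13] gives a common subsequence of length 7, and the DP table's final entry dp[16][13] is also 7, so no common subsequence is longer.

7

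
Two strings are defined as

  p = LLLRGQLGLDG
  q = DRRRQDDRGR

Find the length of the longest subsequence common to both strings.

Let dp[i][j] be the LCS length of the first i characters of p and the first j characters of q. dp[i][j] = dp[i-1][j-1]+1 when the i-th and j-th characters match, else max(dp[i-1][j], dp[i][j-1]).
    ·  D  R  R  R  Q  D  D  R  G  R
 ·  0  0  0  0  0  0  0  0  0  0  0
 L  0  0  0  0  0  0  0  0  0  0  0
 L  0  0  0  0  0  0  0  0  0  0  0
 L  0  0  0  0  0  0  0  0  0  0  0
 R  0  0  1  1  1  1  1  1  1  1  1
 G  0  0  1  1  1  1  1  1  1  2  2
 Q  0  0  1  1  1  2  2  2  2  2  2
 L  0  0  1  1  1  2  2  2  2  2  2
 G  0  0  1  1  1  2  2  2  2  3  3
 L  0  0  1  1  1  2  2  2  2  3  3
 D  0  1  1  1  1  2  3  3  3  3  3
 G  0  1  1  1  1  2  3  3  3  4  4
dp[11][10] = 4. One LCS (by backtracking along matches): RQDG.

4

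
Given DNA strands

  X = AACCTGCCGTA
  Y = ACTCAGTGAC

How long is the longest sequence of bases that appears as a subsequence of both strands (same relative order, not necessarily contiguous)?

Let dp[i][j] be the LCS length of the first i bases of X and the first j bases of Y. dp[i][j] = dp[i-1][j-1]+1 when the i-th and j-th bases match, else max(dp[i-1][j], dp[i][j-1]).
    ·  A  C  T  C  A  G  T  G  A  C
 ·  0  0  0  0  0  0  0  0  0  0  0
 A  0  1  1  1  1  1  1  1  1  1  1
 A  0  1  1  1  1  2  2  2  2  2  2
 C  0  1  2  2  2  2  2  2  2  2  3
 C  0  1  2  2  3  3  3  3  3  3  3
 T  0  1  2  3  3  3  3  4  4  4  4
 G  0  1  2  3  3  3  4  4  5  5  5
 C  0  1  2  3  4  4  4  4  5  5  6
 C  0  1  2  3  4  4  4  4  5  5  6
 G  0  1  2  3  4  4  5  5  5  5  6
 T  0  1  2  3  4  4  5  6  6  6  6
 A  0  1  2  3  4  5  5  6  6  7  7
dp[11][10] = 7. One LCS (by backtracking along matches): ACTCGTA.

7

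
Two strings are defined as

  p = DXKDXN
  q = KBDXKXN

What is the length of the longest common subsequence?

Taking D (p #1, q #3), X (p #2, q #4), K (p #3, q #5), X (p #5, q #6), N (p #6, q #7) gives a common subsequence of length 5. The LCS DP gives dp[6][7] = 5, so this is optimal.

5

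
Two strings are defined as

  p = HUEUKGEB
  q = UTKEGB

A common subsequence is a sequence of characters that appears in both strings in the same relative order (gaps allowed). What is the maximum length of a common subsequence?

4

Pick U [2,1], E [3,4], G [6,5], B [8,6]; all 4 characters appear in both, in order. Since dp[8][6] = 4, nothing longer is possible.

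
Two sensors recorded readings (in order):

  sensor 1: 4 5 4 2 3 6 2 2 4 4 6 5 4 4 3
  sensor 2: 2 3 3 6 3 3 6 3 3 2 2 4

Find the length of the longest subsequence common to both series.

6

Pick 2 (sensor 1 #4, sensor 2 #1), 3 (sensor 1 #5, sensor 2 #6), 6 (sensor 1 #6, sensor 2 #7), 2 (sensor 1 #7, sensor 2 #10), 2 (sensor 1 #8, sensor 2 #11), 4 (sensor 1 #14, sensor 2 #12); all 6 values appear in both, in order. Since dp[15][12] = 6, nothing longer is possible.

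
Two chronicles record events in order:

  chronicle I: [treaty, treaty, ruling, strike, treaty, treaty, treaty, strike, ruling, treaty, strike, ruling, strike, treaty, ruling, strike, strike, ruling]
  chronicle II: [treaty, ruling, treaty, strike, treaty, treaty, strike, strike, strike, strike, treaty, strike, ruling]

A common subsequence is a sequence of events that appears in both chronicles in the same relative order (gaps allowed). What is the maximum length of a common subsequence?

One common subsequence of length 11: treaty at chronicle I[1]=chronicle II[1], treaty at chronicle I[2]=chronicle II[3], strike at chronicle I[4]=chronicle II[4], treaty at chronicle I[5]=chronicle II[5], treaty at chronicle I[6]=chronicle II[6], strike at chronicle I[8]=chronicle II[8], strike at chronicle I[11]=chronicle II[9], strike at chronicle I[13]=chronicle II[10], treaty at chronicle I[14]=chronicle II[11], strike at chronicle I[17]=chronicle II[12], ruling at chronicle I[18]=chronicle II[13]. Since dp[18][13] = 11, nothing longer is possible.

11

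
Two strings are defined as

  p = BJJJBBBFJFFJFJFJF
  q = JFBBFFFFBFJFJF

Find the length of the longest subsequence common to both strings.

One common subsequence of length 11: J [2,1], B [5,3], B [6,4], F [8,6], F [10,7], F [11,8], F [13,10], J [14,11], F [15,12], J [16,13], F [17,14], and the DP table's final entry dp[17][14] is also 11, so no common subsequence is longer.

11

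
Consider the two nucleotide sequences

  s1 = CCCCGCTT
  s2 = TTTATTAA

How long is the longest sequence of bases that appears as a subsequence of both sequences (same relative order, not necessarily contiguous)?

Let dp[i][j] be the LCS length of the first i bases of s1 and the first j bases of s2. dp[i][j] = dp[i-1][j-1]+1 when the i-th and j-th bases match, else max(dp[i-1][j], dp[i][j-1]).
    ·  T  T  T  A  T  T  A  A
 ·  0  0  0  0  0  0  0  0  0
 C  0  0  0  0  0  0  0  0  0
 C  0  0  0  0  0  0  0  0  0
 C  0  0  0  0  0  0  0  0  0
 C  0  0  0  0  0  0  0  0  0
 G  0  0  0  0  0  0  0  0  0
 C  0  0  0  0  0  0  0  0  0
 T  0  1  1  1  1  1  1  1  1
 T  0  1  2  2  2  2  2  2  2
dp[8][8] = 2. One LCS (by backtracking along matches): TT.

2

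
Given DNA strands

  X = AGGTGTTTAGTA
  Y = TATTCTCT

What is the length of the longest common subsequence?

5

One common subsequence of length 5: A at X[1]=Y[2], T at X[4]=Y[3], T at X[6]=Y[4], T at X[7]=Y[6], T at X[11]=Y[8]. dp[12][8] = 5 confirms this is the maximum.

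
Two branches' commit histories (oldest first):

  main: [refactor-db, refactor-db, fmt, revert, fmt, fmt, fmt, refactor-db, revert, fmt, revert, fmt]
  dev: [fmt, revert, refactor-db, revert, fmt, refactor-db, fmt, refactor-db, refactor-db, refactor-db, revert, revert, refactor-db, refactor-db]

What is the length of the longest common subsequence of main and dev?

Pick refactor-db at main[2]=dev[3], then revert at main[4]=dev[4], then fmt at main[5]=dev[5], then fmt at main[6]=dev[7], then refactor-db at main[8]=dev[10], then revert at main[9]=dev[11], then revert at main[11]=dev[12]; all 7 commits appear in both, in order, and the DP table's final entry dp[12][14] is also 7, so no common subsequence is longer.

7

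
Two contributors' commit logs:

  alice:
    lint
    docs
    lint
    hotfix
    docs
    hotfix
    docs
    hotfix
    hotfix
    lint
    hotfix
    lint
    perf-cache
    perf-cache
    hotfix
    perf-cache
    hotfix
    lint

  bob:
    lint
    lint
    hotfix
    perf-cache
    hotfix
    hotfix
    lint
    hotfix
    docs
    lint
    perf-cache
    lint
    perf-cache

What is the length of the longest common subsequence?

10

Taking lint at alice[1]=bob[1], then lint at alice[3]=bob[2], then hotfix at alice[4]=bob[3], then hotfix at alice[8]=bob[5], then hotfix at alice[9]=bob[6], then lint at alice[10]=bob[7], then hotfix at alice[11]=bob[8], then lint at alice[12]=bob[10], then perf-cache at alice[13]=bob[11], then perf-cache at alice[16]=bob[13] gives a common subsequence of length 10. Since dp[18][13] = 10, nothing longer is possible.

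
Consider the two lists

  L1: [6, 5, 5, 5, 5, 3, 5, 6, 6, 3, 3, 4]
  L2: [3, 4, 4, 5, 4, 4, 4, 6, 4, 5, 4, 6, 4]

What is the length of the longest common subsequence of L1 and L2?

Match 3 [6,1], then 5 [7,4], then 6 [8,8], then 6 [9,12], then 4 [12,13] — 5 values in the same relative order in both. The LCS DP gives dp[12][13] = 5, so this is optimal.

5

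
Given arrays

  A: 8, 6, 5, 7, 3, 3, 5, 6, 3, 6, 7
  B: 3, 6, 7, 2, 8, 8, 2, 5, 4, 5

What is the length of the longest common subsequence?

Taking 8 at A[1]=B[6] → 5 at A[3]=B[8] → 5 at A[7]=B[10] gives a common subsequence of length 3. The LCS DP gives dp[11][10] = 3, so this is optimal.

3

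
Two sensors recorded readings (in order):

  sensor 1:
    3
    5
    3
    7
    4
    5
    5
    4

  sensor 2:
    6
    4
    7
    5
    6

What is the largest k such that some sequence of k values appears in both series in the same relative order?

Pick 7 (sensor 1 #4, sensor 2 #3), 5 (sensor 1 #6, sensor 2 #4); all 2 values appear in both, in order. dp[8][5] = 2 confirms this is the maximum.

2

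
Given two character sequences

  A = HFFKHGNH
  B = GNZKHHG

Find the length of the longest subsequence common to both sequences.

3

Let dp[i][j] be the LCS length of the first i characters of A and the first j characters of B. dp[i][j] = dp[i-1][j-1]+1 when the i-th and j-th characters match, else max(dp[i-1][j], dp[i][j-1]).
    ·  G  N  Z  K  H  H  G
 ·  0  0  0  0  0  0  0  0
 H  0  0  0  0  0  1  1  1
 F  0  0  0  0  0  1  1  1
 F  0  0  0  0  0  1  1  1
 K  0  0  0  0  1  1  1  1
 H  0  0  0  0  1  2  2  2
 G  0  1  1  1  1  2  2  3
 N  0  1  2  2  2  2  2  3
 H  0  1  2  2  2  3  3  3
dp[8][7] = 3. One LCS (by backtracking along matches): HHG.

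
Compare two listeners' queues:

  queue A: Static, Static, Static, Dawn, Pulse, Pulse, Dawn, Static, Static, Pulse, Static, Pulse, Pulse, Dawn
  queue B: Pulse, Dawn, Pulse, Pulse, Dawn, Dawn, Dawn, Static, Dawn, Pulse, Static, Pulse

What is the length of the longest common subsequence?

Pick Dawn at queue A[4]=queue B[2] → Pulse at queue A[5]=queue B[3] → Pulse at queue A[6]=queue B[4] → Dawn at queue A[7]=queue B[7] → Static at queue A[8]=queue B[8] → Pulse at queue A[10]=queue B[10] → Static at queue A[11]=queue B[11] → Pulse at queue A[13]=queue B[12]; all 8 songs appear in both, in order, and the DP table's final entry dp[14][12] is also 8, so no common subsequence is longer.

8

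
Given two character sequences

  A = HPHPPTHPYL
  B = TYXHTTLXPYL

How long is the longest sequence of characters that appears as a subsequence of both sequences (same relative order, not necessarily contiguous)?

Match H (A #1, B #4), then T (A #6, B #6), then P (A #8, B #9), then Y (A #9, B #10), then L (A #10, B #11) — 5 characters in the same relative order in both. dp[10][11] = 5 confirms this is the maximum.

5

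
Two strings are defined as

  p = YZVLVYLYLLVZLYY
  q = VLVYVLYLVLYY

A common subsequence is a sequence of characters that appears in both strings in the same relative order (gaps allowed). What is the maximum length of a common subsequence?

11

Taking V at p[3]=q[1], L at p[4]=q[2], V at p[5]=q[3], Y at p[6]=q[4], L at p[7]=q[6], Y at p[8]=q[7], L at p[10]=q[8], V at p[11]=q[9], L at p[13]=q[10], Y at p[14]=q[11], Y at p[15]=q[12] gives a common subsequence of length 11. Since dp[15][12] = 11, nothing longer is possible.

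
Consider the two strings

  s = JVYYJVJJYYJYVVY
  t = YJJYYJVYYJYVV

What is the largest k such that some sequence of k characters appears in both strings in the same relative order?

11

Taking J at s[1]=t[3] → Y at s[3]=t[4] → Y at s[4]=t[5] → J at s[5]=t[6] → V at s[6]=t[7] → Y at s[9]=t[8] → Y at s[10]=t[9] → J at s[11]=t[10] → Y at s[12]=t[11] → V at s[13]=t[12] → V at s[14]=t[13] gives a common subsequence of length 11, and the DP table's final entry dp[15][13] is also 11, so no common subsequence is longer.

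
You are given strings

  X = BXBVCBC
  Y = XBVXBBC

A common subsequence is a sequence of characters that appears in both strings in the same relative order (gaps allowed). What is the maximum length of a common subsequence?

Taking B (X #1, Y #2), X (X #2, Y #4), B (X #3, Y #5), B (X #6, Y #6), C (X #7, Y #7) gives a common subsequence of length 5. dp[7][7] = 5 confirms this is the maximum.

5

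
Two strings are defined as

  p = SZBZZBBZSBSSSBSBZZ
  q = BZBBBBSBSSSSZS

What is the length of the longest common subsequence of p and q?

11

One common subsequence of length 11: Z (p #2, q #2); then B (p #3, q #4); then B (p #6, q #5); then B (p #7, q #6); then S (p #9, q #7); then B (p #10, q #8); then S (p #11, q #9); then S (p #12, q #10); then S (p #13, q #11); then S (p #15, q #12); then Z (p #17, q #13). The LCS DP gives dp[18][14] = 11, so this is optimal.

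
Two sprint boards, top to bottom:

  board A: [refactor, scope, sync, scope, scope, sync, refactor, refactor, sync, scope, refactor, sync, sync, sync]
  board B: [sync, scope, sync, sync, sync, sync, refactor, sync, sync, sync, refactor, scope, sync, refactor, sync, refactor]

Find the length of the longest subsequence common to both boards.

Match scope (board A #2, board B #2); then sync (board A #3, board B #5); then sync (board A #6, board B #6); then refactor (board A #7, board B #7); then refactor (board A #8, board B #11); then sync (board A #9, board B #13); then refactor (board A #11, board B #14); then sync (board A #12, board B #15) — 8 tasks in the same relative order in both, and the DP table's final entry dp[14][16] is also 8, so no common subsequence is longer.

8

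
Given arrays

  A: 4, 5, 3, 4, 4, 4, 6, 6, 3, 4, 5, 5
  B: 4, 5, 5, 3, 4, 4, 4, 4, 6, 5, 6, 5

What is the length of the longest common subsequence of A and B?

Let dp[i][j] be the LCS length of the first i values of A and the first j values of B. dp[i][j] = dp[i-1][j-1]+1 when the i-th and j-th values match, else max(dp[i-1][j], dp[i][j-1]).
    ·  4  5  5  3  4  4  4  4  6  5  6  5
 ·  0  0  0  0  0  0  0  0  0  0  0  0  0
 4  0  1  1  1  1  1  1  1  1  1  1  1  1
 5  0  1  2  2  2  2  2  2  2  2  2  2  2
 3  0  1  2  2  3  3  3  3  3  3  3  3  3
 4  0  1  2  2  3  4  4  4  4  4  4  4  4
 4  0  1  2  2  3  4  5  5  5  5  5  5  5
 4  0  1  2  2  3  4  5  6  6  6  6  6  6
 6  0  1  2  2  3  4  5  6  6  7  7  7  7
 6  0  1  2  2  3  4  5  6  6  7  7  8  8
 3  0  1  2  2  3  4  5  6  6  7  7  8  8
 4  0  1  2  2  3  4  5  6  7  7  7  8  8
 5  0  1  2  3  3  4  5  6  7  7  8  8  9
 5  0  1  2  3  3  4  5  6  7  7  8  8  9
dp[12][12] = 9. One LCS (by backtracking along matches): 4, 5, 3, 4, 4, 4, 6, 6, 5.

9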